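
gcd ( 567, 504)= 63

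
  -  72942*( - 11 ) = 802362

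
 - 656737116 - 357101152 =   -  1013838268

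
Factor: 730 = 2^1*5^1*73^1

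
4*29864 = 119456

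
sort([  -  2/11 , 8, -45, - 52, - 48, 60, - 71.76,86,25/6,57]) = [ - 71.76, - 52,-48, - 45, - 2/11,25/6,8,57,60, 86]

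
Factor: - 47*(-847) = 7^1*11^2*47^1 = 39809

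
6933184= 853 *8128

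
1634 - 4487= - 2853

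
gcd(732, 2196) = 732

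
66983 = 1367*49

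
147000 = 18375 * 8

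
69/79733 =69/79733=0.00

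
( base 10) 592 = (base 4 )21100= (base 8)1120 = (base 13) 367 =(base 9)727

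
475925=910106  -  434181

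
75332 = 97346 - 22014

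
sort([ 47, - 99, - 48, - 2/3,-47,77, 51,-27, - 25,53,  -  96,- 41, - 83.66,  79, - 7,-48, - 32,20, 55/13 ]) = [  -  99 , - 96 , - 83.66, - 48 , - 48, - 47, - 41, - 32, - 27,-25,  -  7, - 2/3,55/13, 20,47,51, 53,  77 , 79]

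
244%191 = 53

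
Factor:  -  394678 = - 2^1*197339^1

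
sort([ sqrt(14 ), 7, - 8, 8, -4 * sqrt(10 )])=[-4 * sqrt( 10 ),-8, sqrt(14 ) , 7,8] 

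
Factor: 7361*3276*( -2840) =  - 2^5*3^2 * 5^1*7^1* 13^1 * 17^1*71^1*433^1 = -  68485566240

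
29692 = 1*29692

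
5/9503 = 5/9503 = 0.00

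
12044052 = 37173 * 324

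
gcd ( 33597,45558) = 9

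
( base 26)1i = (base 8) 54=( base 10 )44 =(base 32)1c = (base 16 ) 2C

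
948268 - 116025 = 832243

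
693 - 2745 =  - 2052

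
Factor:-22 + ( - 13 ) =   -  5^1*7^1 = - 35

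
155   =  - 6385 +6540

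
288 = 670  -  382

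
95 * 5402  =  513190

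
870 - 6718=-5848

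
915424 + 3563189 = 4478613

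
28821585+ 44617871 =73439456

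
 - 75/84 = - 25/28 = - 0.89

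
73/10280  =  73/10280 = 0.01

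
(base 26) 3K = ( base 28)3e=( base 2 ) 1100010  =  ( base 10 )98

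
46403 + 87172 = 133575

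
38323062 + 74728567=113051629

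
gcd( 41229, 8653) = 509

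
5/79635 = 1/15927  =  0.00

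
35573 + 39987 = 75560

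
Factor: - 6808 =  - 2^3* 23^1*37^1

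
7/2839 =7/2839  =  0.00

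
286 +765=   1051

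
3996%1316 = 48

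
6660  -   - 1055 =7715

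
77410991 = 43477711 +33933280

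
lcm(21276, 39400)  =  1063800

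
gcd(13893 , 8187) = 3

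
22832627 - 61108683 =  - 38276056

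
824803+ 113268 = 938071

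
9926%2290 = 766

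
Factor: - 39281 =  - 11^1*3571^1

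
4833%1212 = 1197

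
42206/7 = 42206/7=6029.43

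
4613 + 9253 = 13866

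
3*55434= 166302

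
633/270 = 2 + 31/90 = 2.34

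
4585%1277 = 754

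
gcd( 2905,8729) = 7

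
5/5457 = 5/5457 = 0.00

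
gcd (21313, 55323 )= 1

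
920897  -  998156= - 77259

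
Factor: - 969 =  - 3^1*17^1*19^1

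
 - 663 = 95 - 758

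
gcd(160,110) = 10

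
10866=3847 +7019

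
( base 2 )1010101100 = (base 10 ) 684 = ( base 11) 572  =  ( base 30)mo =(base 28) oc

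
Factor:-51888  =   - 2^4*3^1*23^1*47^1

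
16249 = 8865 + 7384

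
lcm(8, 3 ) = 24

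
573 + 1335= 1908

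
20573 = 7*2939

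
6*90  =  540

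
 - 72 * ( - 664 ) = 47808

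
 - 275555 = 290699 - 566254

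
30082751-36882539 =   -  6799788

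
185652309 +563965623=749617932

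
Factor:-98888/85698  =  -2^2 * 3^( - 4)*23^( - 2)*47^1*263^1 = - 49444/42849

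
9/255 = 3/85 = 0.04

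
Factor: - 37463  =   - 37463^1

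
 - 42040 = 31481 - 73521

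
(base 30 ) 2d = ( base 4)1021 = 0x49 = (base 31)2B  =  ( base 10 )73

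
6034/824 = 7+133/412= 7.32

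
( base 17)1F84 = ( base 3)110212201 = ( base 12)5524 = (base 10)9388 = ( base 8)22254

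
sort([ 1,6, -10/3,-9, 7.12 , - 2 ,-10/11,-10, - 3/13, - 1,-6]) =[ - 10 ,-9,-6, - 10/3,-2 , - 1,-10/11,-3/13, 1, 6, 7.12]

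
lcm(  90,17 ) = 1530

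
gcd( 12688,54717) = 793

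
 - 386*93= -35898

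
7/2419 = 7/2419  =  0.00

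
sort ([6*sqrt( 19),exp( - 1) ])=[exp(- 1),  6*sqrt(19 ) ] 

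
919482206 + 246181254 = 1165663460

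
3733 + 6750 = 10483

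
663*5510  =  3653130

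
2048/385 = 5 + 123/385 = 5.32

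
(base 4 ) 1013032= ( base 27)66M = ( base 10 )4558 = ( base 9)6224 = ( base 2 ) 1000111001110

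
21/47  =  21/47 = 0.45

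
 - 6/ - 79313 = 6/79313= 0.00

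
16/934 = 8/467 = 0.02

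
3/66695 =3/66695 =0.00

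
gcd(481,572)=13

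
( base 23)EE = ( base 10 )336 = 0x150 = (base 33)a6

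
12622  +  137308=149930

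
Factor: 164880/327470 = 72/143 = 2^3*3^2*11^( - 1 )*13^(- 1)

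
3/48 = 1/16 = 0.06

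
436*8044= 3507184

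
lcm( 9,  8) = 72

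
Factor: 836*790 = 2^3*5^1*11^1 * 19^1*79^1 = 660440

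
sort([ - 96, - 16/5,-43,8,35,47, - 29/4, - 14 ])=[ - 96,- 43, -14, -29/4,  -  16/5, 8,35, 47 ] 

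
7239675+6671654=13911329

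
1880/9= 208 + 8/9= 208.89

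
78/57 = 26/19 = 1.37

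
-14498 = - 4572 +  - 9926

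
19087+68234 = 87321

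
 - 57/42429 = - 1 +14124/14143 = - 0.00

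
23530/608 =11765/304 =38.70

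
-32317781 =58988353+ - 91306134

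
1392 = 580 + 812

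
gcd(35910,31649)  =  1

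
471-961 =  - 490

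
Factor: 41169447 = 3^2 *11^1*19^1*43^1*509^1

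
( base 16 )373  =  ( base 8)1563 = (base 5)12013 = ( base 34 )PX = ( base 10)883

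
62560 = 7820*8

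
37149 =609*61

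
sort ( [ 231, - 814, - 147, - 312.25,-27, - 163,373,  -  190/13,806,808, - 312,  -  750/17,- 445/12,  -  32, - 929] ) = [ - 929, - 814, - 312.25, - 312,  -  163 , - 147, - 750/17,-445/12,-32 , - 27, - 190/13, 231,373, 806, 808]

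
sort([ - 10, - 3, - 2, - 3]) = [ - 10, - 3,-3,-2]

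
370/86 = 185/43 = 4.30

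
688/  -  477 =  - 2  +  266/477 = - 1.44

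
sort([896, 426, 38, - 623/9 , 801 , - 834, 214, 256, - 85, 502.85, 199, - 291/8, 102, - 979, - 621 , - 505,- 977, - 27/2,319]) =[ - 979, - 977, - 834, - 621,  -  505, - 85, - 623/9,-291/8, - 27/2, 38, 102, 199, 214, 256, 319, 426, 502.85, 801,896 ] 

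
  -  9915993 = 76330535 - 86246528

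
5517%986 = 587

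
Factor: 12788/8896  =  2^(- 4) *23^1=23/16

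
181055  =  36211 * 5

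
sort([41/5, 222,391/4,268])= [41/5 , 391/4,222,268] 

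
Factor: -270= - 2^1*3^3*5^1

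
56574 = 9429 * 6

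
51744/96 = 539 = 539.00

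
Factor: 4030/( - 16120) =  - 2^( - 2 ) = - 1/4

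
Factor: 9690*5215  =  50533350= 2^1 * 3^1*5^2*7^1*17^1 * 19^1*149^1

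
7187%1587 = 839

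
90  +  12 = 102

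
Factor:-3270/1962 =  - 5/3 =- 3^( - 1)*5^1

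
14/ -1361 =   -  14/1361 = -  0.01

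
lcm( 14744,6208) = 117952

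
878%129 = 104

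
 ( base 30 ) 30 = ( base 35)2K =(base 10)90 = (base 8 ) 132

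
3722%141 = 56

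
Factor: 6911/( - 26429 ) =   -  13^(-1)*19^( - 1)*107^ ( - 1) * 6911^1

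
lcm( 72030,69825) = 6842850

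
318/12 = 53/2=26.50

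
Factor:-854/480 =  - 2^(-4)*3^( - 1)* 5^( - 1) *7^1*61^1 = - 427/240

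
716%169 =40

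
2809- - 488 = 3297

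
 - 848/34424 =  - 106/4303  =  - 0.02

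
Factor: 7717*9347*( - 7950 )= - 573439852050= -2^1*3^1*5^2 * 13^1*53^1*719^1*7717^1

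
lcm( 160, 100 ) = 800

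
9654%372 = 354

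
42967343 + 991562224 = 1034529567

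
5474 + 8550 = 14024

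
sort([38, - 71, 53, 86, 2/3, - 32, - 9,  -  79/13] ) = [ - 71, - 32, - 9, -79/13,2/3, 38,53,86]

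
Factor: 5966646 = 2^1 * 3^1*7^1*19^1 * 7477^1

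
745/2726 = 745/2726 = 0.27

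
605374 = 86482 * 7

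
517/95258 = 517/95258 = 0.01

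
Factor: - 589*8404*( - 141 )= 2^2*3^1*11^1*19^1*31^1*47^1*191^1  =  697943796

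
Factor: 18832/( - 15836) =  - 44/37 = - 2^2 *11^1 * 37^( - 1)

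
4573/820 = 5 + 473/820 = 5.58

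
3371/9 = 374 + 5/9 = 374.56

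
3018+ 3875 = 6893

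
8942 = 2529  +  6413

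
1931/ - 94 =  - 1931/94 = - 20.54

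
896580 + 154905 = 1051485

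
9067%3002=61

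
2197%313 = 6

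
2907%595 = 527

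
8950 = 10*895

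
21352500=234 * 91250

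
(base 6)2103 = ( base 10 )471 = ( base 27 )hc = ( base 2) 111010111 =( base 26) i3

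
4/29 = 4/29  =  0.14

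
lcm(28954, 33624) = 1042344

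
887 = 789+98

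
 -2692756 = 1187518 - 3880274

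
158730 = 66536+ 92194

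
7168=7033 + 135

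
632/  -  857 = -632/857 = -  0.74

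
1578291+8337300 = 9915591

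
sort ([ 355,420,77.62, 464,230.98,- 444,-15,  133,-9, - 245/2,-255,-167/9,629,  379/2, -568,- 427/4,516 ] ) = [ - 568,  -  444, - 255, - 245/2 , - 427/4,-167/9, - 15, - 9, 77.62, 133, 379/2, 230.98,355,420, 464, 516  ,  629] 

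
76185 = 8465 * 9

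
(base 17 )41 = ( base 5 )234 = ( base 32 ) 25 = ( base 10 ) 69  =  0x45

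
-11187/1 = -11187 = - 11187.00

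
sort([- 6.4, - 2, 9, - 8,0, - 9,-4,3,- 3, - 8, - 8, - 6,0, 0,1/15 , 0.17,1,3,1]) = [-9,  -  8, - 8, - 8,- 6.4,-6,- 4, - 3, - 2, 0,0, 0 , 1/15, 0.17,1,1,3,3, 9] 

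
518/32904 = 259/16452 = 0.02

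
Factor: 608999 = 608999^1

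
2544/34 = 1272/17 = 74.82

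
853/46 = 18 + 25/46=18.54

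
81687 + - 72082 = 9605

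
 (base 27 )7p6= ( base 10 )5784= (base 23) ALB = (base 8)13230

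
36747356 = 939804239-903056883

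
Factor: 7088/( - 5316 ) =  - 4/3 = - 2^2*3^( -1)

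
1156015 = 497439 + 658576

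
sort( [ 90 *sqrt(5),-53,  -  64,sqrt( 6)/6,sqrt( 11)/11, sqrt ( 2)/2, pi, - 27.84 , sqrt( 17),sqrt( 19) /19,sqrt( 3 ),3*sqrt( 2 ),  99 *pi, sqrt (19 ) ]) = [-64, - 53, - 27.84,  sqrt( 19 )/19,sqrt (11)/11,sqrt(6 ) /6,sqrt (2)/2,sqrt(3),pi,sqrt( 17), 3*sqrt (2),sqrt (19),90 * sqrt( 5), 99 *pi]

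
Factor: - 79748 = -2^2*19937^1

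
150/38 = 75/19 = 3.95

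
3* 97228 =291684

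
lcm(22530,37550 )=112650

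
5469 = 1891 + 3578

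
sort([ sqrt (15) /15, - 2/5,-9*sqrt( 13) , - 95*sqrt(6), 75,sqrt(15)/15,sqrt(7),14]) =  [-95 *sqrt(6 ), - 9 * sqrt(13), - 2/5, sqrt( 15 ) /15,sqrt(15)/15,sqrt(7 ),14 , 75]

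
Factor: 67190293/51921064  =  512903/396344 = 2^(-3)*13^(-1) *37^( - 1)*103^( - 1) * 512903^1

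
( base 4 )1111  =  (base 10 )85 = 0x55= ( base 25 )3a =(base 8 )125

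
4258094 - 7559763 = - 3301669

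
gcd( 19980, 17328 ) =12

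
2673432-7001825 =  - 4328393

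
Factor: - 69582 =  - 2^1*3^1*11597^1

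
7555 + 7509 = 15064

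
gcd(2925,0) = 2925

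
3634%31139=3634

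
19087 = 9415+9672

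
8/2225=8/2225 =0.00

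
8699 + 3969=12668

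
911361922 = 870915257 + 40446665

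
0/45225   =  0= 0.00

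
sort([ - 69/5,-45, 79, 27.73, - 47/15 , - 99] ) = [ - 99,-45, - 69/5, - 47/15,27.73, 79 ] 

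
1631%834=797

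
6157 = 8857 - 2700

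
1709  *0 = 0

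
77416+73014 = 150430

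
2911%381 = 244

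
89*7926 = 705414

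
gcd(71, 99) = 1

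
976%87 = 19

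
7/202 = 7/202  =  0.03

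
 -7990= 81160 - 89150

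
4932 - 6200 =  - 1268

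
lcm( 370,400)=14800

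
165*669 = 110385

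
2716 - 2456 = 260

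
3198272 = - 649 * (- 4928 )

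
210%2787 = 210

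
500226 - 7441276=-6941050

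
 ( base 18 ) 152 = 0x1a0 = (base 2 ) 110100000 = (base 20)10g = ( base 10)416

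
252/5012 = 9/179 = 0.05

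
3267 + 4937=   8204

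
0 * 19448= 0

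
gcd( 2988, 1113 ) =3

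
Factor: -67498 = - 2^1*33749^1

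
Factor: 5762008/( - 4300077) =-2^3*3^ ( - 1 )*7^2*47^( - 1)*14699^1*30497^( -1 ) 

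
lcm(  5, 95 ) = 95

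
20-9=11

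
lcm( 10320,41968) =629520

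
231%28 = 7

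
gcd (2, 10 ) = 2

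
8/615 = 8/615 = 0.01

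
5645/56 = 100 + 45/56=   100.80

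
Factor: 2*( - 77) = - 154 = -2^1*7^1*11^1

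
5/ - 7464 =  - 1 + 7459/7464  =  - 0.00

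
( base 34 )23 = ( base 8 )107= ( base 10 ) 71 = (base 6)155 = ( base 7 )131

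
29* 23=667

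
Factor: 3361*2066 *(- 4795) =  - 2^1*5^1*7^1*137^1*1033^1*3361^1 = - 33295645670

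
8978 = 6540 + 2438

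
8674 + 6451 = 15125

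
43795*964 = 42218380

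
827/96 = 827/96 = 8.61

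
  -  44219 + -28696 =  -72915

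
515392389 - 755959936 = -240567547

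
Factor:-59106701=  - 19^1*3110879^1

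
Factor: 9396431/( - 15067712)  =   - 854221/1369792=- 2^ (-6)*17^(- 1 )*19^1*1259^( - 1)*44959^1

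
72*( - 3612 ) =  - 260064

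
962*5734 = 5516108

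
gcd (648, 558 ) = 18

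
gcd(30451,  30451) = 30451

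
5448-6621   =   - 1173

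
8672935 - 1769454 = 6903481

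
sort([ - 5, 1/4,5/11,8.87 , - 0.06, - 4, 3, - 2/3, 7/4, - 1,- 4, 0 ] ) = [  -  5, - 4, - 4, - 1,- 2/3, - 0.06, 0,1/4,5/11,7/4, 3 , 8.87] 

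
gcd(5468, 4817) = 1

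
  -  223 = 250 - 473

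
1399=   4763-3364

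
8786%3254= 2278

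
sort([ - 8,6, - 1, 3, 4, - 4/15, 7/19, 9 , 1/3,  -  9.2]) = [ - 9.2, - 8,-1,  -  4/15, 1/3, 7/19, 3,  4,6 , 9 ] 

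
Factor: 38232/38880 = 59/60 = 2^ ( - 2)*3^(-1)*5^( - 1 )*59^1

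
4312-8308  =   - 3996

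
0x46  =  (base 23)31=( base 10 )70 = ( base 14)50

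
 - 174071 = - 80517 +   -  93554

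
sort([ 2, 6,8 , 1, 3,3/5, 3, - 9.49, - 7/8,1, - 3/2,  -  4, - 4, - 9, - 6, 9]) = [ - 9.49, - 9, - 6, -4,-4, - 3/2, - 7/8,3/5, 1,  1, 2,3, 3,6, 8,9]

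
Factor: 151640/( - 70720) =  - 223/104 = - 2^(-3 )* 13^ ( - 1 )*223^1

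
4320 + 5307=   9627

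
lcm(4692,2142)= 98532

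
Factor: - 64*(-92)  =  5888 = 2^8 * 23^1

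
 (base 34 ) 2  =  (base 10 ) 2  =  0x2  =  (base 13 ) 2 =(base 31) 2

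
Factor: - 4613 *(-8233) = 7^1 * 659^1 * 8233^1=37978829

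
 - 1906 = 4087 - 5993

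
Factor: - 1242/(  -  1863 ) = 2^1*3^(- 1 ) = 2/3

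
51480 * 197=10141560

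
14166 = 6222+7944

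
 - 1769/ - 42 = 42 + 5/42 = 42.12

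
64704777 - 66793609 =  - 2088832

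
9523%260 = 163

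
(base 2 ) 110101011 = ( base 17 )182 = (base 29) el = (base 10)427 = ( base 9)524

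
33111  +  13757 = 46868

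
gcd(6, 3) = 3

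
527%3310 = 527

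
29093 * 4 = 116372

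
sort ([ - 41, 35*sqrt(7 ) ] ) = [-41, 35*sqrt(7) ] 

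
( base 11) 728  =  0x36d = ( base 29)117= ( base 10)877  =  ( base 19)283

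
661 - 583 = 78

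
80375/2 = 80375/2 = 40187.50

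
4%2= 0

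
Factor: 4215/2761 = 3^1*5^1*11^ ( - 1) * 251^(  -  1)*281^1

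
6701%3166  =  369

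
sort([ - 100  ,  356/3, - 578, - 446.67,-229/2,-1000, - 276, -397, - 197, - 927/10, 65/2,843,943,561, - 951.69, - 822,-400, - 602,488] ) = [ - 1000, - 951.69,  -  822, - 602, - 578, - 446.67, - 400,-397, - 276 , - 197, - 229/2,- 100, - 927/10, 65/2 , 356/3 , 488,561,843,943]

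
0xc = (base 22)C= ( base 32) C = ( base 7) 15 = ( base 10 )12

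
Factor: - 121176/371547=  - 2^3*3^( - 1 )*17^1*139^( - 1) = - 136/417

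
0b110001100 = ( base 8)614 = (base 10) 396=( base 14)204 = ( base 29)DJ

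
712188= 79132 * 9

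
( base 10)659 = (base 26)p9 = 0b1010010011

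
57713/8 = 57713/8 = 7214.12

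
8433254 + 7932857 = 16366111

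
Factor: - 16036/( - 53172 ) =19/63 = 3^(-2)*7^(  -  1)*19^1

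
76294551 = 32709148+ 43585403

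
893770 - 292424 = 601346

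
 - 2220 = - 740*3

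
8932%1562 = 1122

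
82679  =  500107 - 417428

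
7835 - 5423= 2412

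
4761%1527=180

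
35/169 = 35/169 =0.21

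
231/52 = 231/52 = 4.44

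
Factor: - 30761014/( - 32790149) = 2^1*7^( - 1 )*313^1*1051^( - 1 ) * 4457^ ( - 1 )*49139^1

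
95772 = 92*1041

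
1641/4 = 410  +  1/4 = 410.25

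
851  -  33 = 818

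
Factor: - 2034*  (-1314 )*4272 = 11417671872 = 2^6 * 3^5*73^1*89^1*113^1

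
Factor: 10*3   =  2^1 * 3^1*5^1 =30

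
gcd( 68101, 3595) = 1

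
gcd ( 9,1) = 1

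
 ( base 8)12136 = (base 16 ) 145E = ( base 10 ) 5214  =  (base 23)9JG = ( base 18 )G1C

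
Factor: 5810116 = 2^2*13^1*111733^1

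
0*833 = 0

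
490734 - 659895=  - 169161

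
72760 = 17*4280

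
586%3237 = 586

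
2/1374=1/687 = 0.00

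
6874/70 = 491/5 = 98.20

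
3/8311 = 3/8311  =  0.00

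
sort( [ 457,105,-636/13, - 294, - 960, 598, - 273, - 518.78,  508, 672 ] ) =[-960, - 518.78,- 294, - 273, - 636/13,105,457,508,598,672 ] 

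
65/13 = 5 = 5.00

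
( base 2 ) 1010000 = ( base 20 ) 40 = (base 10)80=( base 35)2a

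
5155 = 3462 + 1693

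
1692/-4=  - 423/1= -423.00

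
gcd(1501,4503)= 1501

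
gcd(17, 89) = 1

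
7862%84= 50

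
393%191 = 11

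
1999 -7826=- 5827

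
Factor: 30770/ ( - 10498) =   -  85/29 = -5^1*17^1*29^( - 1)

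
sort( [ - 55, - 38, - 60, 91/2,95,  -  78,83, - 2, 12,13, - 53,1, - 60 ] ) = [-78,  -  60,  -  60,-55, - 53, - 38,- 2,1, 12,13, 91/2,83 , 95 ] 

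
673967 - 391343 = 282624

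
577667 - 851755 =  - 274088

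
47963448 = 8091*5928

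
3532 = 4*883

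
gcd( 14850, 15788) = 2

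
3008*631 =1898048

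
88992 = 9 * 9888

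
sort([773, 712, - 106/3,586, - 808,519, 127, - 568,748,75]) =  [ -808, - 568,-106/3,75,127,519 , 586,712, 748,773 ]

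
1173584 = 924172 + 249412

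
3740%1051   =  587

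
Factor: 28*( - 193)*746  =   - 4031384 = -  2^3*7^1 * 193^1*373^1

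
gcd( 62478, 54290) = 178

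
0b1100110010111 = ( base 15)1E1B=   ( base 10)6551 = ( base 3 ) 22222122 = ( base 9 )8878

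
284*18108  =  5142672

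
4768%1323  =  799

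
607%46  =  9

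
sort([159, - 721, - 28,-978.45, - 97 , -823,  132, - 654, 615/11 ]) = [ -978.45, - 823,- 721, - 654, - 97,  -  28,615/11, 132,159]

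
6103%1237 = 1155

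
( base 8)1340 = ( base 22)1BA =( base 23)190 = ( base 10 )736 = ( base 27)107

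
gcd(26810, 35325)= 5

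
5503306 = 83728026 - 78224720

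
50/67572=25/33786= 0.00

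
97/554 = 97/554 = 0.18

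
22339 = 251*89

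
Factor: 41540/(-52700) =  - 5^( - 1)  *17^( - 1)*67^1 = - 67/85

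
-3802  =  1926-5728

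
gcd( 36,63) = 9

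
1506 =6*251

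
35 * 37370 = 1307950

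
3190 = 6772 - 3582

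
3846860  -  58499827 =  - 54652967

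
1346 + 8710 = 10056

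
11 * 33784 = 371624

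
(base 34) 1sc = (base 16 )848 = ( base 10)2120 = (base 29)2f3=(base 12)1288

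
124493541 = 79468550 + 45024991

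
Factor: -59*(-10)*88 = 2^4*5^1*11^1*59^1 = 51920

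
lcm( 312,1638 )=6552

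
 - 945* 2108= - 1992060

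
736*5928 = 4363008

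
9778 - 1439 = 8339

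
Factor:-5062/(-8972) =2531/4486 =2^(-1)* 2243^( - 1)*2531^1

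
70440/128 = 8805/16 = 550.31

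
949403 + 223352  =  1172755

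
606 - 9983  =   - 9377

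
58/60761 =58/60761 = 0.00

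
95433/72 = 31811/24 = 1325.46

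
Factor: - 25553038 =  - 2^1*7^1*1825217^1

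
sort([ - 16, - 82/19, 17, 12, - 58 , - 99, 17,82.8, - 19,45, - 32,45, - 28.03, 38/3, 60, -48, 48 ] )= [  -  99, - 58,  -  48, - 32, - 28.03, - 19, - 16,-82/19, 12, 38/3, 17, 17, 45, 45, 48,60, 82.8] 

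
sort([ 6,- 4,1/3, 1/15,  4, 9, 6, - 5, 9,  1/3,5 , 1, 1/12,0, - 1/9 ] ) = [ - 5, - 4 , - 1/9,0, 1/15 , 1/12,  1/3,  1/3, 1,4,  5,  6,  6,9, 9]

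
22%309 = 22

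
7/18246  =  7/18246 = 0.00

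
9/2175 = 3/725 =0.00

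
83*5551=460733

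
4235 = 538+3697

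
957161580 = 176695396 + 780466184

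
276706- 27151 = 249555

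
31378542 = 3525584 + 27852958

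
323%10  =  3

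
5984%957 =242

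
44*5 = 220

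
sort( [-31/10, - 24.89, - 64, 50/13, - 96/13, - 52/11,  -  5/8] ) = [ - 64, - 24.89, -96/13, - 52/11,-31/10, - 5/8, 50/13] 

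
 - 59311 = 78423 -137734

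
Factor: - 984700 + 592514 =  - 2^1 * 157^1 * 1249^1 = - 392186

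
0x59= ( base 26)3b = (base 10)89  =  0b1011001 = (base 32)2p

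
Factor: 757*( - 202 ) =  - 2^1*101^1*757^1 = - 152914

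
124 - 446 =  - 322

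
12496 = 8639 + 3857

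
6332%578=552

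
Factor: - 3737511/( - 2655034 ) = 2^(-1)*3^2*71^1*5849^1 * 1327517^ ( - 1)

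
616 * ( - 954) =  - 587664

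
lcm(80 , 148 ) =2960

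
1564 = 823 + 741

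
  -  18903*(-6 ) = 113418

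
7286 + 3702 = 10988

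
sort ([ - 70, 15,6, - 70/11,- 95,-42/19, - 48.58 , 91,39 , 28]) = [  -  95, - 70, - 48.58, - 70/11, - 42/19,6,  15,28,  39,91] 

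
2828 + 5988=8816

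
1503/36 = 167/4 = 41.75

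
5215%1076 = 911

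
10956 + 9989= 20945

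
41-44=  -  3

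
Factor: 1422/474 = 3^1 =3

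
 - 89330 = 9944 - 99274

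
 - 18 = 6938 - 6956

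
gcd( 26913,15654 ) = 3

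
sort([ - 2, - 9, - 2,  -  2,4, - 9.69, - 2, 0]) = [ - 9.69, - 9, - 2, - 2, - 2, - 2,0,4] 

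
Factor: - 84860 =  - 2^2*5^1*4243^1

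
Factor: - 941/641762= - 2^( - 1) * 11^( - 1 )*31^( - 1) = - 1/682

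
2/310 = 1/155 = 0.01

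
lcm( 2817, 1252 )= 11268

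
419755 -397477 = 22278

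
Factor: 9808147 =109^1*89983^1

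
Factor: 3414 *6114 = 2^2 * 3^2*569^1*1019^1 = 20873196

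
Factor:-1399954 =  - 2^1 * 293^1*2389^1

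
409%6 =1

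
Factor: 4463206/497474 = 2231603/248737   =  11^2*18443^1*248737^(  -  1)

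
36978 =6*6163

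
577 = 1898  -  1321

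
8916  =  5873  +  3043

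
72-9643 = -9571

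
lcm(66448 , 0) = 0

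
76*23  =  1748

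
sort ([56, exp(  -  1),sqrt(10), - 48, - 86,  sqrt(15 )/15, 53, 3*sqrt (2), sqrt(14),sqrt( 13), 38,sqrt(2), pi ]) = [  -  86,-48,  sqrt( 15 )/15, exp( - 1),  sqrt(2),  pi  ,  sqrt(10 ), sqrt(13),  sqrt (14 ), 3 * sqrt ( 2), 38,53, 56]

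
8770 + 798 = 9568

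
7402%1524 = 1306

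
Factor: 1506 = 2^1*3^1*251^1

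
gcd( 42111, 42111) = 42111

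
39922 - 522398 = - 482476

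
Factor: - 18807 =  - 3^1*6269^1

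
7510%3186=1138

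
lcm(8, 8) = 8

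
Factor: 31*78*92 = 2^3 * 3^1 * 13^1 * 23^1*31^1 = 222456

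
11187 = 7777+3410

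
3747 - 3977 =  - 230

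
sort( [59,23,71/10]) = [71/10,23,59] 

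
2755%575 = 455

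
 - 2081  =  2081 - 4162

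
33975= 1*33975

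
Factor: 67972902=2^1*3^1 * 17^1 *257^1*2593^1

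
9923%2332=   595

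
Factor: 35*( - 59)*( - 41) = 84665 = 5^1*7^1*41^1*59^1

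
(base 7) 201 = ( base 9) 120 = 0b1100011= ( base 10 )99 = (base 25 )3o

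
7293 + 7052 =14345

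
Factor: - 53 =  - 53^1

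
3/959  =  3/959 = 0.00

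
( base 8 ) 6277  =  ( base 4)302333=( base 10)3263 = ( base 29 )3pf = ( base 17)B4G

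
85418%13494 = 4454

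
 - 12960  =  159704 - 172664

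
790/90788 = 395/45394 = 0.01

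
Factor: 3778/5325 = 2^1*3^( - 1 )*5^( -2)*71^(-1)*1889^1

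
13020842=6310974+6709868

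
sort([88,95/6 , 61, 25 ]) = [95/6,25,  61,  88] 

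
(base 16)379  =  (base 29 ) 11J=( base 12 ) 621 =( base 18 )2d7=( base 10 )889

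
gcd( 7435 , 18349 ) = 1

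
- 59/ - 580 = 59/580   =  0.10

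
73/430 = 73/430= 0.17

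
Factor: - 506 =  - 2^1*11^1*23^1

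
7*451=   3157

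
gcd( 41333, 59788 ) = 1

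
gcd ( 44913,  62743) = 1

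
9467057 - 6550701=2916356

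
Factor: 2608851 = 3^1*7^1*124231^1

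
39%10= 9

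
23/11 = 23/11 =2.09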